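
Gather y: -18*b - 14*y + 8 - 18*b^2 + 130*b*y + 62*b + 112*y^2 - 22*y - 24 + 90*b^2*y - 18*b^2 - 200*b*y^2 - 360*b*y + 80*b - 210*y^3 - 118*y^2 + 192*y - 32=-36*b^2 + 124*b - 210*y^3 + y^2*(-200*b - 6) + y*(90*b^2 - 230*b + 156) - 48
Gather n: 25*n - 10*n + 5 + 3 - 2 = 15*n + 6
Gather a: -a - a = -2*a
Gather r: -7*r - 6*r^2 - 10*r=-6*r^2 - 17*r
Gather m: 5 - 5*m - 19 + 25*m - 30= 20*m - 44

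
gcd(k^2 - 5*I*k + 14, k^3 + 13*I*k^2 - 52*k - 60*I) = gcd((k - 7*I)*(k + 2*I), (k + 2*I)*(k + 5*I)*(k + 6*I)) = k + 2*I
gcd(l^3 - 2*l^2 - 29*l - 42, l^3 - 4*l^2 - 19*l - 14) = l^2 - 5*l - 14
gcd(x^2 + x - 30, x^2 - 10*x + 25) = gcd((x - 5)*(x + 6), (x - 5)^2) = x - 5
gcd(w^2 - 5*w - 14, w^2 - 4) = w + 2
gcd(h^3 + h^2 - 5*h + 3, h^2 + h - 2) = h - 1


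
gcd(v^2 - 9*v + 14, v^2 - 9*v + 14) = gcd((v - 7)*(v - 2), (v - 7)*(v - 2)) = v^2 - 9*v + 14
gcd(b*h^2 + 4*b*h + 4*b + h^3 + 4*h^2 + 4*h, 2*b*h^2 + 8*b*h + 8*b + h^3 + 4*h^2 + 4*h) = h^2 + 4*h + 4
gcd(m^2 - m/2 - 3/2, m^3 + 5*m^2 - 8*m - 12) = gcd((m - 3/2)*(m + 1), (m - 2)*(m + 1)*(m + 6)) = m + 1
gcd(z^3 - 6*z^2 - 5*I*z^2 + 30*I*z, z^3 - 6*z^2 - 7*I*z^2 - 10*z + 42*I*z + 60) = z^2 + z*(-6 - 5*I) + 30*I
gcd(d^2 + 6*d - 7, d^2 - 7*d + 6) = d - 1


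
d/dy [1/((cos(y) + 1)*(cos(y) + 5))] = 2*(cos(y) + 3)*sin(y)/((cos(y) + 1)^2*(cos(y) + 5)^2)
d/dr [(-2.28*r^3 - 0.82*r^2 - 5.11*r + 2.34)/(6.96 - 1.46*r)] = (6.6576*r^3 - 46.4092*r^2 - 11.4144*r - 32.1492)/(2.1316*r^2 - 20.3232*r + 48.4416)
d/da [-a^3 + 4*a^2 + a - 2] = -3*a^2 + 8*a + 1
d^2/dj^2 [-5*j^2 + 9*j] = -10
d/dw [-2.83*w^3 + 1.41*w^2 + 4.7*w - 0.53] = -8.49*w^2 + 2.82*w + 4.7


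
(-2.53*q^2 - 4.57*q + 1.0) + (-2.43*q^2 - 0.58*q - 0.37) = -4.96*q^2 - 5.15*q + 0.63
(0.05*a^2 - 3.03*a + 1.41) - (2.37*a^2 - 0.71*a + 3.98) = -2.32*a^2 - 2.32*a - 2.57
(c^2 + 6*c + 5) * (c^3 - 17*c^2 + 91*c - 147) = c^5 - 11*c^4 - 6*c^3 + 314*c^2 - 427*c - 735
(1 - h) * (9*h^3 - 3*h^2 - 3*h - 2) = -9*h^4 + 12*h^3 - h - 2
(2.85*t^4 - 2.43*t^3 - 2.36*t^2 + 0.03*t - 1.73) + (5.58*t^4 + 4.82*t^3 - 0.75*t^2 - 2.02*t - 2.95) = 8.43*t^4 + 2.39*t^3 - 3.11*t^2 - 1.99*t - 4.68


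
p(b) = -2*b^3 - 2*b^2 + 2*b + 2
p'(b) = -6*b^2 - 4*b + 2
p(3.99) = -148.90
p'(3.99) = -109.48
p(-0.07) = 1.85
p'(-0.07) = 2.25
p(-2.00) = 6.00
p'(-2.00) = -14.00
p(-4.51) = 135.77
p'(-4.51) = -102.00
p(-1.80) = 3.58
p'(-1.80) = -10.24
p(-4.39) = 123.88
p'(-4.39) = -96.07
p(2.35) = -30.30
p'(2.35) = -40.54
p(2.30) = -28.31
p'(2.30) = -38.94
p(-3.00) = 32.00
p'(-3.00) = -40.00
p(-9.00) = 1280.00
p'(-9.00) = -448.00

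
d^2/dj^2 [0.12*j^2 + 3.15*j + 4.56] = 0.240000000000000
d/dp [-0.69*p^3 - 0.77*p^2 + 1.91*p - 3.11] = -2.07*p^2 - 1.54*p + 1.91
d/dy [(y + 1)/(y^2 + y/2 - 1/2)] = -4/(4*y^2 - 4*y + 1)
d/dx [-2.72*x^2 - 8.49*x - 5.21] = -5.44*x - 8.49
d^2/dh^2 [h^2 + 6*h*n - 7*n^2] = 2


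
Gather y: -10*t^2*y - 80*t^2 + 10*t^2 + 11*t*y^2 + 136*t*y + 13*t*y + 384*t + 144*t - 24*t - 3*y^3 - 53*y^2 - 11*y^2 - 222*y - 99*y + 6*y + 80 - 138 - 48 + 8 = -70*t^2 + 504*t - 3*y^3 + y^2*(11*t - 64) + y*(-10*t^2 + 149*t - 315) - 98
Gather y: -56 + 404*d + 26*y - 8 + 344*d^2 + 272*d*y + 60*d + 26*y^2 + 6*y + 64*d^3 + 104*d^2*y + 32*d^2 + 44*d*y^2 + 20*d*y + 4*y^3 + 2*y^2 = 64*d^3 + 376*d^2 + 464*d + 4*y^3 + y^2*(44*d + 28) + y*(104*d^2 + 292*d + 32) - 64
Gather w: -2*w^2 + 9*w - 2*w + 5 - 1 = -2*w^2 + 7*w + 4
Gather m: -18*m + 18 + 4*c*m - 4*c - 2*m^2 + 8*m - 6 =-4*c - 2*m^2 + m*(4*c - 10) + 12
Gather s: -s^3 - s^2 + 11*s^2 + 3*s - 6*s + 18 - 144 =-s^3 + 10*s^2 - 3*s - 126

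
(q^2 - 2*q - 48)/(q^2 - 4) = (q^2 - 2*q - 48)/(q^2 - 4)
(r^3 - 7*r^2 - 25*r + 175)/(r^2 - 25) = r - 7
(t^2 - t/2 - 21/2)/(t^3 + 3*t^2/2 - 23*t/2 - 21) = 1/(t + 2)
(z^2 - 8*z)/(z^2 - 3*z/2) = 2*(z - 8)/(2*z - 3)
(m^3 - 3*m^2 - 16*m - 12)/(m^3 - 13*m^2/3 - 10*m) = 3*(m^2 + 3*m + 2)/(m*(3*m + 5))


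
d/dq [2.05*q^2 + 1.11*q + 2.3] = 4.1*q + 1.11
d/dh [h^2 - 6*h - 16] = 2*h - 6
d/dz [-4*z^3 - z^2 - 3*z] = -12*z^2 - 2*z - 3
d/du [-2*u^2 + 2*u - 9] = 2 - 4*u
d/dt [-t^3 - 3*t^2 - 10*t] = -3*t^2 - 6*t - 10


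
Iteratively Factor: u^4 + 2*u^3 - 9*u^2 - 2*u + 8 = (u - 2)*(u^3 + 4*u^2 - u - 4) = (u - 2)*(u + 4)*(u^2 - 1) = (u - 2)*(u + 1)*(u + 4)*(u - 1)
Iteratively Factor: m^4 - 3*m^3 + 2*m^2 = (m - 1)*(m^3 - 2*m^2) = (m - 2)*(m - 1)*(m^2) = m*(m - 2)*(m - 1)*(m)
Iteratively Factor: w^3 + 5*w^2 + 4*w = (w)*(w^2 + 5*w + 4) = w*(w + 4)*(w + 1)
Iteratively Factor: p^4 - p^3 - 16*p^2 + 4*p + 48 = (p - 4)*(p^3 + 3*p^2 - 4*p - 12) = (p - 4)*(p + 3)*(p^2 - 4) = (p - 4)*(p - 2)*(p + 3)*(p + 2)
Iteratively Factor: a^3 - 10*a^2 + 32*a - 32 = (a - 2)*(a^2 - 8*a + 16) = (a - 4)*(a - 2)*(a - 4)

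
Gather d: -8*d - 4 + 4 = -8*d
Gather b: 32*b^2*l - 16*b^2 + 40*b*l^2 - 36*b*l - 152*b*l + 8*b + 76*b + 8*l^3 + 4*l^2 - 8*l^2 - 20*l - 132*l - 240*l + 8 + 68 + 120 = b^2*(32*l - 16) + b*(40*l^2 - 188*l + 84) + 8*l^3 - 4*l^2 - 392*l + 196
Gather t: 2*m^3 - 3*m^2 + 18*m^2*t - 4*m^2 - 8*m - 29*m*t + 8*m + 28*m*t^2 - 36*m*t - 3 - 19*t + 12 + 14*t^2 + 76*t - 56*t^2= 2*m^3 - 7*m^2 + t^2*(28*m - 42) + t*(18*m^2 - 65*m + 57) + 9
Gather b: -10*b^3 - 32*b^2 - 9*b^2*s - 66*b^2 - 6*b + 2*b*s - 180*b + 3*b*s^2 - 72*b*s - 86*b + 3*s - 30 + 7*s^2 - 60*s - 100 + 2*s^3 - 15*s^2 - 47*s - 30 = -10*b^3 + b^2*(-9*s - 98) + b*(3*s^2 - 70*s - 272) + 2*s^3 - 8*s^2 - 104*s - 160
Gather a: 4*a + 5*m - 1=4*a + 5*m - 1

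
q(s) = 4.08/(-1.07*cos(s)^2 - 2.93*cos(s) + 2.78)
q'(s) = 4.08*(-2.14*sin(s)*cos(s) - 2.93*sin(s))/(-1.07*cos(s)^2 - 2.93*cos(s) + 2.78)^2 = -(8.7312*cos(s) + 11.9544)*sin(s)/(1.07*cos(s)^2 + 2.93*cos(s) - 2.78)^2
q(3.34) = 0.88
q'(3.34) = 0.03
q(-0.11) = -3.43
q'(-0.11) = 1.60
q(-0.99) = 4.80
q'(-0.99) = 19.37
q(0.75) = 64.45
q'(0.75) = -3119.73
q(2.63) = 0.90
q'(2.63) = -0.10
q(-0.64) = -15.78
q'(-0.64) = 169.38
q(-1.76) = 1.24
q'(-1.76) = 0.93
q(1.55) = 1.50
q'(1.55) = -1.64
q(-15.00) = 0.93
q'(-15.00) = 0.18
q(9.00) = 0.89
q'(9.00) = -0.08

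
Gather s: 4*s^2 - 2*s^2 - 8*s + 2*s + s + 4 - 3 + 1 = 2*s^2 - 5*s + 2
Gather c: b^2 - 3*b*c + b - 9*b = b^2 - 3*b*c - 8*b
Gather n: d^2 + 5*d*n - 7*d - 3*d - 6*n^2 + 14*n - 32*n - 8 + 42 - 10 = d^2 - 10*d - 6*n^2 + n*(5*d - 18) + 24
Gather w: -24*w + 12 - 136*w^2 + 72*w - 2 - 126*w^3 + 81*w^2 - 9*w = -126*w^3 - 55*w^2 + 39*w + 10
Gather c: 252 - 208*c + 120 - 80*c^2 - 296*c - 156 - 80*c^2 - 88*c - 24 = -160*c^2 - 592*c + 192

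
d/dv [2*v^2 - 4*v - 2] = 4*v - 4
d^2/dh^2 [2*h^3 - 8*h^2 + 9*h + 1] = 12*h - 16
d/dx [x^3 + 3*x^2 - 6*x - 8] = 3*x^2 + 6*x - 6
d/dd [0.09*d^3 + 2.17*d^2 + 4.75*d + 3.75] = 0.27*d^2 + 4.34*d + 4.75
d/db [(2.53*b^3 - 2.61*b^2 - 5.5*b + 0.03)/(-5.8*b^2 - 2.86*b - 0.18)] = (-14.674*b^4 - 14.4716*b^3 - 25.8016*b^2 + 1.2876*b + 1.0758)/(33.64*b^4 + 33.176*b^3 + 10.2676*b^2 + 1.0296*b + 0.0324)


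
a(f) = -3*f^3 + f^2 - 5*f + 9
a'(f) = -9*f^2 + 2*f - 5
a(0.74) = 4.63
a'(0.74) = -8.45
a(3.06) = -82.89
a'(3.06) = -83.15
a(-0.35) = 11.00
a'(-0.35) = -6.80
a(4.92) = -348.68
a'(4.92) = -213.02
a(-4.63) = 351.35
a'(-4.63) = -207.19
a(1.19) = -0.59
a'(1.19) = -15.36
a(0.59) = 5.78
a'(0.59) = -6.95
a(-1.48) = 28.32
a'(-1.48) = -27.67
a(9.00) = -2142.00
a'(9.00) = -716.00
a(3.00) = -78.00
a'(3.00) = -80.00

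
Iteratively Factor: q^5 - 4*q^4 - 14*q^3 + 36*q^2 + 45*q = (q)*(q^4 - 4*q^3 - 14*q^2 + 36*q + 45) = q*(q + 1)*(q^3 - 5*q^2 - 9*q + 45) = q*(q + 1)*(q + 3)*(q^2 - 8*q + 15) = q*(q - 3)*(q + 1)*(q + 3)*(q - 5)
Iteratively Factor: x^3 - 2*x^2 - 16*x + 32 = (x - 4)*(x^2 + 2*x - 8) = (x - 4)*(x - 2)*(x + 4)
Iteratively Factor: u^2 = (u)*(u)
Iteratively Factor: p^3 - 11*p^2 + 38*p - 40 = (p - 5)*(p^2 - 6*p + 8) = (p - 5)*(p - 4)*(p - 2)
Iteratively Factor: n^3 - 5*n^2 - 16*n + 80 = (n - 4)*(n^2 - n - 20) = (n - 5)*(n - 4)*(n + 4)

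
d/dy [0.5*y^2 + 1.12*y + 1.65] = 1.0*y + 1.12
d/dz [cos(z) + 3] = -sin(z)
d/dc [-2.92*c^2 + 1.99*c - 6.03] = 1.99 - 5.84*c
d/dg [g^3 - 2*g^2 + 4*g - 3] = 3*g^2 - 4*g + 4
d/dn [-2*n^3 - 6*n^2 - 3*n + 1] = -6*n^2 - 12*n - 3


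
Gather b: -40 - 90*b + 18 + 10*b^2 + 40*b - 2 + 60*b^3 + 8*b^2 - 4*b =60*b^3 + 18*b^2 - 54*b - 24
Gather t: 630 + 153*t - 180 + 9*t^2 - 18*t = 9*t^2 + 135*t + 450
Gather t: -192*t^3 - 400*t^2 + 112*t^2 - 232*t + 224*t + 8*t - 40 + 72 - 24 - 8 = -192*t^3 - 288*t^2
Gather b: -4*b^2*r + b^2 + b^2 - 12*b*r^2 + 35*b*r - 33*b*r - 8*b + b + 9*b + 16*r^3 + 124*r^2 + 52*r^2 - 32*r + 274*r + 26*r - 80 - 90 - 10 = b^2*(2 - 4*r) + b*(-12*r^2 + 2*r + 2) + 16*r^3 + 176*r^2 + 268*r - 180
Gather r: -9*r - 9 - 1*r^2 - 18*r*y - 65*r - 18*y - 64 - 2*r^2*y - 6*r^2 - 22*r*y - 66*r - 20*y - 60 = r^2*(-2*y - 7) + r*(-40*y - 140) - 38*y - 133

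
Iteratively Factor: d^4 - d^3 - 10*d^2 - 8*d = (d + 2)*(d^3 - 3*d^2 - 4*d) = (d + 1)*(d + 2)*(d^2 - 4*d) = (d - 4)*(d + 1)*(d + 2)*(d)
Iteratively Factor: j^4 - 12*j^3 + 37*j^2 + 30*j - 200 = (j + 2)*(j^3 - 14*j^2 + 65*j - 100) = (j - 4)*(j + 2)*(j^2 - 10*j + 25) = (j - 5)*(j - 4)*(j + 2)*(j - 5)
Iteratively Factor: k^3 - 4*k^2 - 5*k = (k - 5)*(k^2 + k) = k*(k - 5)*(k + 1)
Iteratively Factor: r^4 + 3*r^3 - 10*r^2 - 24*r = (r)*(r^3 + 3*r^2 - 10*r - 24) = r*(r - 3)*(r^2 + 6*r + 8) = r*(r - 3)*(r + 2)*(r + 4)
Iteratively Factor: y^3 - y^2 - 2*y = (y - 2)*(y^2 + y) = y*(y - 2)*(y + 1)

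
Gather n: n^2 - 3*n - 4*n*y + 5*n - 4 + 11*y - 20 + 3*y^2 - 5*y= n^2 + n*(2 - 4*y) + 3*y^2 + 6*y - 24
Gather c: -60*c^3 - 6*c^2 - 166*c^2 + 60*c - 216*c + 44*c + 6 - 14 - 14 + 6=-60*c^3 - 172*c^2 - 112*c - 16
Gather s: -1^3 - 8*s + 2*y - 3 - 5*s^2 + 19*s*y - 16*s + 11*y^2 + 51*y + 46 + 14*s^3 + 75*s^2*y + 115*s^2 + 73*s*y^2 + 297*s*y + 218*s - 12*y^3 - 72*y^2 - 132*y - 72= 14*s^3 + s^2*(75*y + 110) + s*(73*y^2 + 316*y + 194) - 12*y^3 - 61*y^2 - 79*y - 30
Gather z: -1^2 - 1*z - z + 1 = -2*z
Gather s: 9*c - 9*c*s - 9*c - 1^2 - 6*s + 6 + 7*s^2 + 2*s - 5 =7*s^2 + s*(-9*c - 4)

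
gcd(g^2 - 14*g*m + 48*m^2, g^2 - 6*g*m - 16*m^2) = g - 8*m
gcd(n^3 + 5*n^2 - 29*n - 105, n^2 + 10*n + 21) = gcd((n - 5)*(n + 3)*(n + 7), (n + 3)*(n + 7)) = n^2 + 10*n + 21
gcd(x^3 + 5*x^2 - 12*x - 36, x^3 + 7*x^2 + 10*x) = x + 2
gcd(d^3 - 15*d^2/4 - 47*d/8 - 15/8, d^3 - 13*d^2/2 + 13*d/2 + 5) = d^2 - 9*d/2 - 5/2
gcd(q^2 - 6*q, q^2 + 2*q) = q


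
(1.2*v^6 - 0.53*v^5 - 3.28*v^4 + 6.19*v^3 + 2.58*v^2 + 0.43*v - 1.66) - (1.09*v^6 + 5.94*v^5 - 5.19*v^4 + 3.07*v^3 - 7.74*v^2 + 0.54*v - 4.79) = 0.11*v^6 - 6.47*v^5 + 1.91*v^4 + 3.12*v^3 + 10.32*v^2 - 0.11*v + 3.13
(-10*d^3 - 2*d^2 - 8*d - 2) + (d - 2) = -10*d^3 - 2*d^2 - 7*d - 4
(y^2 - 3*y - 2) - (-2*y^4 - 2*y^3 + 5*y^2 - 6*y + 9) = 2*y^4 + 2*y^3 - 4*y^2 + 3*y - 11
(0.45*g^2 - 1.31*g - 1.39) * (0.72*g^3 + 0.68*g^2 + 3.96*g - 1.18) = 0.324*g^5 - 0.6372*g^4 - 0.1096*g^3 - 6.6638*g^2 - 3.9586*g + 1.6402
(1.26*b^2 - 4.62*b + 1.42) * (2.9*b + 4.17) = 3.654*b^3 - 8.1438*b^2 - 15.1474*b + 5.9214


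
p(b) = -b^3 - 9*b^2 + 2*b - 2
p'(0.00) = 2.00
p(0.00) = -2.00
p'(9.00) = -403.00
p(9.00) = -1442.00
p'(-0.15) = 4.63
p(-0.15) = -2.50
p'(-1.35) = 20.83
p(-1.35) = -18.64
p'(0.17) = -1.15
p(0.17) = -1.93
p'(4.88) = -157.28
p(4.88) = -322.78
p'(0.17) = -1.15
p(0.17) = -1.93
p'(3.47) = -96.58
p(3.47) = -145.21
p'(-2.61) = 28.54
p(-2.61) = -50.75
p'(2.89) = -75.08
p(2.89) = -95.53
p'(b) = -3*b^2 - 18*b + 2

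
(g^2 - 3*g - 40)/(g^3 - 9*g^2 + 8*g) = (g + 5)/(g*(g - 1))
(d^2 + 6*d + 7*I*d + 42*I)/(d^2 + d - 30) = (d + 7*I)/(d - 5)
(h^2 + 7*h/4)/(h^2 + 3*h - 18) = h*(4*h + 7)/(4*(h^2 + 3*h - 18))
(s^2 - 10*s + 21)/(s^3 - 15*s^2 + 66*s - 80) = (s^2 - 10*s + 21)/(s^3 - 15*s^2 + 66*s - 80)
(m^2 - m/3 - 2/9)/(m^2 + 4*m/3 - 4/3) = (m + 1/3)/(m + 2)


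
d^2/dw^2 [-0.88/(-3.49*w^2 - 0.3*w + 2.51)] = (-21.436976*w^2 - 1.84272*w + 0.88*(6.98*w + 0.3)*(13.96*w + 0.6) + 15.417424)/(3.49*w^2 + 0.3*w - 2.51)^3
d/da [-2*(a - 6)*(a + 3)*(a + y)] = -6*a^2 - 4*a*y + 12*a + 6*y + 36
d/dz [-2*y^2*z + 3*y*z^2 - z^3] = -2*y^2 + 6*y*z - 3*z^2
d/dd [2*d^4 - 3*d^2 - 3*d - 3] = 8*d^3 - 6*d - 3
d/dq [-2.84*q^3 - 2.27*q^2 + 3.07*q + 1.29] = -8.52*q^2 - 4.54*q + 3.07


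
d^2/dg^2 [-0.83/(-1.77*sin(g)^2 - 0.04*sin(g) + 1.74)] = (-10.401228*sin(g)^4 - 0.176292*sin(g)^3 + 5.375578*sin(g)^2 + 0.294816*sin(g) + 5.115124)/(1.77*sin(g)^2 + 0.04*sin(g) - 1.74)^3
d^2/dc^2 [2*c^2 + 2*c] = 4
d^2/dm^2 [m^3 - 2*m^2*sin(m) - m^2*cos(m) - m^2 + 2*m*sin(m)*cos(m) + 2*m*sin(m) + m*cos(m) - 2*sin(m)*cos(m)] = 2*m^2*sin(m) + m^2*cos(m) + 2*m*sin(m) - 4*m*sin(2*m) - 9*m*cos(m) + 6*m - 6*sin(m) + 4*sqrt(2)*sin(2*m + pi/4) + 2*cos(m) - 2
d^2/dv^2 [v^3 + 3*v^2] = 6*v + 6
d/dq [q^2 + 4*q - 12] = 2*q + 4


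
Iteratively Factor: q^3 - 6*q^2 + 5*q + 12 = (q - 3)*(q^2 - 3*q - 4) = (q - 4)*(q - 3)*(q + 1)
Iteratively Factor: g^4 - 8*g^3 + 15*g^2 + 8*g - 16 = (g + 1)*(g^3 - 9*g^2 + 24*g - 16) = (g - 1)*(g + 1)*(g^2 - 8*g + 16) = (g - 4)*(g - 1)*(g + 1)*(g - 4)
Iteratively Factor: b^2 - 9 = (b + 3)*(b - 3)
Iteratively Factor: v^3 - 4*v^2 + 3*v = (v)*(v^2 - 4*v + 3) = v*(v - 1)*(v - 3)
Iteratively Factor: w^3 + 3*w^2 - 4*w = (w + 4)*(w^2 - w) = (w - 1)*(w + 4)*(w)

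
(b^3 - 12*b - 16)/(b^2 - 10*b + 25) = (b^3 - 12*b - 16)/(b^2 - 10*b + 25)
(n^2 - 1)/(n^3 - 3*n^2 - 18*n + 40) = (n^2 - 1)/(n^3 - 3*n^2 - 18*n + 40)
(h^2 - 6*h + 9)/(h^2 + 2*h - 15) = (h - 3)/(h + 5)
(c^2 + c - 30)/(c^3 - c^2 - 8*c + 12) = (c^2 + c - 30)/(c^3 - c^2 - 8*c + 12)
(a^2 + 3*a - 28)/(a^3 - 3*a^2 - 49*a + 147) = (a - 4)/(a^2 - 10*a + 21)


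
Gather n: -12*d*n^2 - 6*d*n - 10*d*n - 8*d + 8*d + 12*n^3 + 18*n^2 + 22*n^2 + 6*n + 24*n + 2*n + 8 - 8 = 12*n^3 + n^2*(40 - 12*d) + n*(32 - 16*d)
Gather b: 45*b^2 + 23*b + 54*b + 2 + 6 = 45*b^2 + 77*b + 8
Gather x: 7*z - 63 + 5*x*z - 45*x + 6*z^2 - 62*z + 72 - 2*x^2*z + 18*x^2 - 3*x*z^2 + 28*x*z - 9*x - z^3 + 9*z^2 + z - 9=x^2*(18 - 2*z) + x*(-3*z^2 + 33*z - 54) - z^3 + 15*z^2 - 54*z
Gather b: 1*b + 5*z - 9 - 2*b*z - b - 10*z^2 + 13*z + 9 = -2*b*z - 10*z^2 + 18*z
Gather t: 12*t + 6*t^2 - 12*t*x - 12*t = 6*t^2 - 12*t*x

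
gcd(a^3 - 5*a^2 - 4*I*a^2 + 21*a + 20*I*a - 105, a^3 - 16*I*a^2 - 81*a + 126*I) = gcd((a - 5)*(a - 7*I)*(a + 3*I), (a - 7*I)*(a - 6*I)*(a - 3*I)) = a - 7*I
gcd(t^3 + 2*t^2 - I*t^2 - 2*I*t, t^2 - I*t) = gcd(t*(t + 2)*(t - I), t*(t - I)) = t^2 - I*t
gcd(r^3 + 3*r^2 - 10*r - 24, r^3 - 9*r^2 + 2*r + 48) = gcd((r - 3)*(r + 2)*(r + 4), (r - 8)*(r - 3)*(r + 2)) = r^2 - r - 6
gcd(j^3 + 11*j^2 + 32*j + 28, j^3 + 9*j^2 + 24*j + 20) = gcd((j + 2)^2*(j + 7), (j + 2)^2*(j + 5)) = j^2 + 4*j + 4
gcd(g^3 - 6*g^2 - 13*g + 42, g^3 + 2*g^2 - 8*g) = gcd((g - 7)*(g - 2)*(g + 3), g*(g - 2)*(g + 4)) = g - 2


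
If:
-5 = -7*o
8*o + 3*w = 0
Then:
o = 5/7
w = -40/21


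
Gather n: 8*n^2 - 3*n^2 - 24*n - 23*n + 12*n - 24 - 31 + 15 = 5*n^2 - 35*n - 40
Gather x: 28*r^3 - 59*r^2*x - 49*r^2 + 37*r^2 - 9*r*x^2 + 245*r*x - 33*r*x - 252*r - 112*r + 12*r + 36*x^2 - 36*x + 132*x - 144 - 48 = 28*r^3 - 12*r^2 - 352*r + x^2*(36 - 9*r) + x*(-59*r^2 + 212*r + 96) - 192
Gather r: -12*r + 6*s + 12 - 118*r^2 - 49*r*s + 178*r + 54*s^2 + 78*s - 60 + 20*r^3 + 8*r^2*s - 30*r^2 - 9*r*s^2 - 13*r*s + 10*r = 20*r^3 + r^2*(8*s - 148) + r*(-9*s^2 - 62*s + 176) + 54*s^2 + 84*s - 48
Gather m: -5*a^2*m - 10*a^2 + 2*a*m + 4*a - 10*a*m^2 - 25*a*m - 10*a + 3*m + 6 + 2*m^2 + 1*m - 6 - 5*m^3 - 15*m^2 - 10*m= -10*a^2 - 6*a - 5*m^3 + m^2*(-10*a - 13) + m*(-5*a^2 - 23*a - 6)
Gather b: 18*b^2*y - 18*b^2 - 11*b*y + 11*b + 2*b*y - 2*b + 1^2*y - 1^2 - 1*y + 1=b^2*(18*y - 18) + b*(9 - 9*y)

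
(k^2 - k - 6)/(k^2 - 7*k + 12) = (k + 2)/(k - 4)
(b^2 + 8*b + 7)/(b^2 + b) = (b + 7)/b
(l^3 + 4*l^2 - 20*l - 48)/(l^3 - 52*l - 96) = (l - 4)/(l - 8)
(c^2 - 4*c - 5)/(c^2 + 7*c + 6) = (c - 5)/(c + 6)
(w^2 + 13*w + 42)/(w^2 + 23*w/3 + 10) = 3*(w + 7)/(3*w + 5)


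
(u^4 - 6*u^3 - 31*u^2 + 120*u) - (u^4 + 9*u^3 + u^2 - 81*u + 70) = -15*u^3 - 32*u^2 + 201*u - 70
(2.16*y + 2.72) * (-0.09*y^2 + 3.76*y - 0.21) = -0.1944*y^3 + 7.8768*y^2 + 9.7736*y - 0.5712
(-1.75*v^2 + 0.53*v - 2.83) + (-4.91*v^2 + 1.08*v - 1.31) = -6.66*v^2 + 1.61*v - 4.14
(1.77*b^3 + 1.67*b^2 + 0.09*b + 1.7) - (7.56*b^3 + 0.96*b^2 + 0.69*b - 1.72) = -5.79*b^3 + 0.71*b^2 - 0.6*b + 3.42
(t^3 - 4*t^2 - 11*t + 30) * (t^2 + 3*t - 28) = t^5 - t^4 - 51*t^3 + 109*t^2 + 398*t - 840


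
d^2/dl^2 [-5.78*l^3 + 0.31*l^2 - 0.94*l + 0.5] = 0.62 - 34.68*l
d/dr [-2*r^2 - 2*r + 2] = -4*r - 2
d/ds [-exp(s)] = -exp(s)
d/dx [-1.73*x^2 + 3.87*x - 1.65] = 3.87 - 3.46*x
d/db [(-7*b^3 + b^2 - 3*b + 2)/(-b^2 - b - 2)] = (7*b^4 + 14*b^3 + 38*b^2 + 8)/(b^4 + 2*b^3 + 5*b^2 + 4*b + 4)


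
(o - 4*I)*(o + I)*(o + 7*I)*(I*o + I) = I*o^4 - 4*o^3 + I*o^3 - 4*o^2 + 25*I*o^2 - 28*o + 25*I*o - 28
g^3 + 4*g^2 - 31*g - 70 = (g - 5)*(g + 2)*(g + 7)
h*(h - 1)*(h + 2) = h^3 + h^2 - 2*h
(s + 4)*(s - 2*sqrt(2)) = s^2 - 2*sqrt(2)*s + 4*s - 8*sqrt(2)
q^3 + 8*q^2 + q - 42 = (q - 2)*(q + 3)*(q + 7)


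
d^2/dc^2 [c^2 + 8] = 2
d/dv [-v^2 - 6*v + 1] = -2*v - 6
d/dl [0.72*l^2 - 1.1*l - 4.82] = 1.44*l - 1.1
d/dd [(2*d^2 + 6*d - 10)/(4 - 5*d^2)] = 6*(5*d^2 - 14*d + 4)/(25*d^4 - 40*d^2 + 16)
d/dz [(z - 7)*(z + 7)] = 2*z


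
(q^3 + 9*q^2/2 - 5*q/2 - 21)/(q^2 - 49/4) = 2*(q^2 + q - 6)/(2*q - 7)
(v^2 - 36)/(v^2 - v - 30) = (v + 6)/(v + 5)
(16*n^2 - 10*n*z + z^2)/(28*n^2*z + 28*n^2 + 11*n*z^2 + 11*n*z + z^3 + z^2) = (16*n^2 - 10*n*z + z^2)/(28*n^2*z + 28*n^2 + 11*n*z^2 + 11*n*z + z^3 + z^2)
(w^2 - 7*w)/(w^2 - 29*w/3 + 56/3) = 3*w/(3*w - 8)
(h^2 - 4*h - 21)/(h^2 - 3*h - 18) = (h - 7)/(h - 6)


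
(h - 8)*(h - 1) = h^2 - 9*h + 8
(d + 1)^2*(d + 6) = d^3 + 8*d^2 + 13*d + 6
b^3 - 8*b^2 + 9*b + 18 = (b - 6)*(b - 3)*(b + 1)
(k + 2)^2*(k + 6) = k^3 + 10*k^2 + 28*k + 24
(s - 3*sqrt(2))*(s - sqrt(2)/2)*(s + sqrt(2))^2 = s^4 - 3*sqrt(2)*s^3/2 - 9*s^2 - sqrt(2)*s + 6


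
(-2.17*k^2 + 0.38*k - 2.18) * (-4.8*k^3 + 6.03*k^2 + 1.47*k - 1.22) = 10.416*k^5 - 14.9091*k^4 + 9.5655*k^3 - 9.9394*k^2 - 3.6682*k + 2.6596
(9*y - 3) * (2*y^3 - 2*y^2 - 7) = 18*y^4 - 24*y^3 + 6*y^2 - 63*y + 21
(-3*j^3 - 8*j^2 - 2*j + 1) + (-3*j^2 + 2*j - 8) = -3*j^3 - 11*j^2 - 7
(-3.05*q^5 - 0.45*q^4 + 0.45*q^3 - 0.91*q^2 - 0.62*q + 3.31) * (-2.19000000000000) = 6.6795*q^5 + 0.9855*q^4 - 0.9855*q^3 + 1.9929*q^2 + 1.3578*q - 7.2489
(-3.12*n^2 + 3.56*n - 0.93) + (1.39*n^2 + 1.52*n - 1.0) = -1.73*n^2 + 5.08*n - 1.93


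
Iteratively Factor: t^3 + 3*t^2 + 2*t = (t + 2)*(t^2 + t) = (t + 1)*(t + 2)*(t)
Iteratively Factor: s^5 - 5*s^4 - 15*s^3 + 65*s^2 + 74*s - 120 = (s + 2)*(s^4 - 7*s^3 - s^2 + 67*s - 60) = (s - 1)*(s + 2)*(s^3 - 6*s^2 - 7*s + 60) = (s - 5)*(s - 1)*(s + 2)*(s^2 - s - 12) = (s - 5)*(s - 1)*(s + 2)*(s + 3)*(s - 4)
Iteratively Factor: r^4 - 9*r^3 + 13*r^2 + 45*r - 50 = (r - 5)*(r^3 - 4*r^2 - 7*r + 10) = (r - 5)*(r + 2)*(r^2 - 6*r + 5) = (r - 5)*(r - 1)*(r + 2)*(r - 5)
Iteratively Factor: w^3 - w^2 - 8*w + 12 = (w + 3)*(w^2 - 4*w + 4) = (w - 2)*(w + 3)*(w - 2)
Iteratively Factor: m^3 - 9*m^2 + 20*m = (m - 4)*(m^2 - 5*m) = m*(m - 4)*(m - 5)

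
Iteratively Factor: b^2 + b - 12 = (b - 3)*(b + 4)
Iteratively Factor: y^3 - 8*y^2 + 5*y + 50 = (y + 2)*(y^2 - 10*y + 25) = (y - 5)*(y + 2)*(y - 5)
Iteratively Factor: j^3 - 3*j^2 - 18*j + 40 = (j - 2)*(j^2 - j - 20) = (j - 5)*(j - 2)*(j + 4)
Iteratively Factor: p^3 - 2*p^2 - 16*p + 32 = (p + 4)*(p^2 - 6*p + 8) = (p - 4)*(p + 4)*(p - 2)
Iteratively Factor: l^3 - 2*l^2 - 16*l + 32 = (l + 4)*(l^2 - 6*l + 8) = (l - 2)*(l + 4)*(l - 4)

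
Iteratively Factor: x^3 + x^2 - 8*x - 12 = (x - 3)*(x^2 + 4*x + 4) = (x - 3)*(x + 2)*(x + 2)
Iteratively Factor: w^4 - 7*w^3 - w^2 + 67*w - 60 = (w - 1)*(w^3 - 6*w^2 - 7*w + 60) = (w - 5)*(w - 1)*(w^2 - w - 12) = (w - 5)*(w - 4)*(w - 1)*(w + 3)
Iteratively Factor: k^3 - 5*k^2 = (k)*(k^2 - 5*k) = k*(k - 5)*(k)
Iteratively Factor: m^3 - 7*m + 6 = (m - 1)*(m^2 + m - 6) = (m - 1)*(m + 3)*(m - 2)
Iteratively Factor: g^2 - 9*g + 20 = (g - 5)*(g - 4)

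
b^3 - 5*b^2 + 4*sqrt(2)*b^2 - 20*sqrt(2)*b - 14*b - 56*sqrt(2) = (b - 7)*(b + 2)*(b + 4*sqrt(2))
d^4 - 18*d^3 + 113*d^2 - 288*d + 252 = (d - 7)*(d - 6)*(d - 3)*(d - 2)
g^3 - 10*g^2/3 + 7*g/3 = g*(g - 7/3)*(g - 1)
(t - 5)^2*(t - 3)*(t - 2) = t^4 - 15*t^3 + 81*t^2 - 185*t + 150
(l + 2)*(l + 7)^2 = l^3 + 16*l^2 + 77*l + 98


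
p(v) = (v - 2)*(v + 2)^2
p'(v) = (v - 2)*(2*v + 4) + (v + 2)^2 = (v + 2)*(3*v - 2)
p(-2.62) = -1.78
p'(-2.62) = 6.11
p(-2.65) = -1.96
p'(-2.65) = 6.47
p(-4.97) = -61.48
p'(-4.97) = 50.22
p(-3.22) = -7.77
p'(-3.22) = 14.23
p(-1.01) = -2.95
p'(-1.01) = -4.98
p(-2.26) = -0.29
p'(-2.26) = 2.28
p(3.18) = 31.66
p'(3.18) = 39.06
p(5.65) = 213.61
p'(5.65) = 114.37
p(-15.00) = -2873.00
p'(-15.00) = 611.00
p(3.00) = 25.00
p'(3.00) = 35.00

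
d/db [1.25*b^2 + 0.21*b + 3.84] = 2.5*b + 0.21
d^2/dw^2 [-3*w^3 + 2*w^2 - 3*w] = 4 - 18*w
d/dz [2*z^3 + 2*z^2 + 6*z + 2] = 6*z^2 + 4*z + 6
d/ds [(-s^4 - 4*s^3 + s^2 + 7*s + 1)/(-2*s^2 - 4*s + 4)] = (s^5 + 5*s^4 + 4*s^3 - 19*s^2/2 + 3*s + 8)/(s^4 + 4*s^3 - 8*s + 4)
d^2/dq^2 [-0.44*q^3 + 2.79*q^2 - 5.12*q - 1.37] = 5.58 - 2.64*q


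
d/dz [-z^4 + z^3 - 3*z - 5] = -4*z^3 + 3*z^2 - 3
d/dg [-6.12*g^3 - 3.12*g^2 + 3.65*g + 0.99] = -18.36*g^2 - 6.24*g + 3.65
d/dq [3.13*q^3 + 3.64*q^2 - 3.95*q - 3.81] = 9.39*q^2 + 7.28*q - 3.95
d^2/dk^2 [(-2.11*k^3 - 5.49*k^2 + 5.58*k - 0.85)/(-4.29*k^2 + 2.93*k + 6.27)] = (2.27373675443232e-13*k^4 + 82.3646539999995*k^3 + 1212.469038*k^2 - 466.95924*k + 696.998558)/(78.953589*k^6 - 161.772039*k^5 - 235.693458*k^4 + 447.718357*k^3 + 344.475054*k^2 - 345.560391*k - 246.491883)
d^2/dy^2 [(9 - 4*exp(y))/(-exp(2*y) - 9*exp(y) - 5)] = (4*exp(4*y) - 72*exp(3*y) - 363*exp(2*y) - 729*exp(y) + 505)*exp(y)/(exp(6*y) + 27*exp(5*y) + 258*exp(4*y) + 999*exp(3*y) + 1290*exp(2*y) + 675*exp(y) + 125)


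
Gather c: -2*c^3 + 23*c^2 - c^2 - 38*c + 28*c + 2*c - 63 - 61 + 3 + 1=-2*c^3 + 22*c^2 - 8*c - 120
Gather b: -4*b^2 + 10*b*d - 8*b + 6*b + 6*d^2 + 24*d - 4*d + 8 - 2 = -4*b^2 + b*(10*d - 2) + 6*d^2 + 20*d + 6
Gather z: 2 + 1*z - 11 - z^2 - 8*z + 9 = -z^2 - 7*z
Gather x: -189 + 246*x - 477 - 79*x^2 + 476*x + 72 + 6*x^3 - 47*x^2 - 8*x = 6*x^3 - 126*x^2 + 714*x - 594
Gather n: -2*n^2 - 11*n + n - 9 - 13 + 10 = -2*n^2 - 10*n - 12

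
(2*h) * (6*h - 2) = 12*h^2 - 4*h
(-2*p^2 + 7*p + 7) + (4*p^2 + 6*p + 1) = 2*p^2 + 13*p + 8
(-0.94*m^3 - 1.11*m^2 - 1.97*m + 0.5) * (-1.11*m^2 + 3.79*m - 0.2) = 1.0434*m^5 - 2.3305*m^4 - 1.8322*m^3 - 7.7993*m^2 + 2.289*m - 0.1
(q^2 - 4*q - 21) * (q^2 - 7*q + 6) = q^4 - 11*q^3 + 13*q^2 + 123*q - 126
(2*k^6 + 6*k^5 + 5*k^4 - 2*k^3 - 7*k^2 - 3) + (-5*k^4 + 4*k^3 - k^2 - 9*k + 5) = 2*k^6 + 6*k^5 + 2*k^3 - 8*k^2 - 9*k + 2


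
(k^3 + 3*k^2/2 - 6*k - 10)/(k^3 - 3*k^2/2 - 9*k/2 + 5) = (k + 2)/(k - 1)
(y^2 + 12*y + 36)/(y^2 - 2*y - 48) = (y + 6)/(y - 8)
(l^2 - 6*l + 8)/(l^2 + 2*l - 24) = (l - 2)/(l + 6)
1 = 1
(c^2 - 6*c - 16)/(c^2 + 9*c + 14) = (c - 8)/(c + 7)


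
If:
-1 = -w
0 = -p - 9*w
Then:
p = -9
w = 1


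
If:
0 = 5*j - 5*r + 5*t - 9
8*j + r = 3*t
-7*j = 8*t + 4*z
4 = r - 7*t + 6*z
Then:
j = 104/905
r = -3743/1810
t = -693/1810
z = 511/905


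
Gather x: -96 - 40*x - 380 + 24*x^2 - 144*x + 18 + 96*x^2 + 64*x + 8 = 120*x^2 - 120*x - 450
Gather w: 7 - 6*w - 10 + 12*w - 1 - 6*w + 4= 0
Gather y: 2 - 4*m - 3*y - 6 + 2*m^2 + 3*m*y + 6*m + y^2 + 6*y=2*m^2 + 2*m + y^2 + y*(3*m + 3) - 4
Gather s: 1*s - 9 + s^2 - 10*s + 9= s^2 - 9*s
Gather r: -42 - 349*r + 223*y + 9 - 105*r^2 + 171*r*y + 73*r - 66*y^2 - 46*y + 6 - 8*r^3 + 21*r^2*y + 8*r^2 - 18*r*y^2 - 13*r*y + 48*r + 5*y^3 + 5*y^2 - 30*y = -8*r^3 + r^2*(21*y - 97) + r*(-18*y^2 + 158*y - 228) + 5*y^3 - 61*y^2 + 147*y - 27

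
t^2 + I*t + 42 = (t - 6*I)*(t + 7*I)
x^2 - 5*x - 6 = (x - 6)*(x + 1)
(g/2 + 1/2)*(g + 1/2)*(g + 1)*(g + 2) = g^4/2 + 9*g^3/4 + 7*g^2/2 + 9*g/4 + 1/2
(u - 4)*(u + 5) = u^2 + u - 20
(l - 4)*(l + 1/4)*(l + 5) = l^3 + 5*l^2/4 - 79*l/4 - 5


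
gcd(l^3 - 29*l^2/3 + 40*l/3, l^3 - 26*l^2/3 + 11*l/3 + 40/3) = l^2 - 29*l/3 + 40/3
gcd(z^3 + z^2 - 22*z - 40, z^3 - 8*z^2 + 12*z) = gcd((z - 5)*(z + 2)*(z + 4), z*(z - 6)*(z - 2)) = 1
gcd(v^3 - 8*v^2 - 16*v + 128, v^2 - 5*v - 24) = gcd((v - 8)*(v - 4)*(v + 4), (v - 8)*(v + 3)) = v - 8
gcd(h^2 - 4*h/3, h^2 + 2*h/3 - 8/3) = h - 4/3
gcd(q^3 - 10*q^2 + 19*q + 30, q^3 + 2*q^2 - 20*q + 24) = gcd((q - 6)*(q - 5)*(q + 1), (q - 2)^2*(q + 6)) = 1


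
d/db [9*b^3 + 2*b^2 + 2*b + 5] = 27*b^2 + 4*b + 2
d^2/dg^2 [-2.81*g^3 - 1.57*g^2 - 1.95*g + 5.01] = -16.86*g - 3.14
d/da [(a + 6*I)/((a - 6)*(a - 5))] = (-a^2 - 12*I*a + 30 + 66*I)/(a^4 - 22*a^3 + 181*a^2 - 660*a + 900)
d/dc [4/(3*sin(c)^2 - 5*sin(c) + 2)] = 4*(5 - 6*sin(c))*cos(c)/(3*sin(c)^2 - 5*sin(c) + 2)^2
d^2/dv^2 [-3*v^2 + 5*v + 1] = -6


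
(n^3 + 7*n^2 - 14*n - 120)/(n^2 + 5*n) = n + 2 - 24/n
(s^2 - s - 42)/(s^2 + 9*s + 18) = (s - 7)/(s + 3)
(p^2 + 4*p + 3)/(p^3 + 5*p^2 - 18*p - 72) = (p + 1)/(p^2 + 2*p - 24)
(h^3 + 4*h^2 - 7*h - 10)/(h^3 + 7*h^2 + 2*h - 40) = (h + 1)/(h + 4)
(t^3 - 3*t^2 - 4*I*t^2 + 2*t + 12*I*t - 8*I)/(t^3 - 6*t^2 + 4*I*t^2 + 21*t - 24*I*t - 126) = (t^3 + t^2*(-3 - 4*I) + t*(2 + 12*I) - 8*I)/(t^3 + t^2*(-6 + 4*I) + t*(21 - 24*I) - 126)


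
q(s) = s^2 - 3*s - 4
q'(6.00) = 9.00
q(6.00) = 14.00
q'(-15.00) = -33.00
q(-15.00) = 266.00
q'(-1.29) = -5.58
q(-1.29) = 1.53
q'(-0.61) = -4.22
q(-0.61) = -1.80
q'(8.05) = 13.10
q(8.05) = 36.65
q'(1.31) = -0.38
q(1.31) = -6.21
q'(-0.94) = -4.88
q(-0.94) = -0.30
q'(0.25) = -2.50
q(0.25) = -4.69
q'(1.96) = 0.92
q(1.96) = -6.04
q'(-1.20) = -5.40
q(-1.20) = 1.04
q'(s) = 2*s - 3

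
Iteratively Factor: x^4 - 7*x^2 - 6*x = (x)*(x^3 - 7*x - 6) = x*(x - 3)*(x^2 + 3*x + 2) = x*(x - 3)*(x + 1)*(x + 2)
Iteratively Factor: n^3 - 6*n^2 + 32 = (n - 4)*(n^2 - 2*n - 8) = (n - 4)*(n + 2)*(n - 4)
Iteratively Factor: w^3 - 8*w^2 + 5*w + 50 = (w + 2)*(w^2 - 10*w + 25) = (w - 5)*(w + 2)*(w - 5)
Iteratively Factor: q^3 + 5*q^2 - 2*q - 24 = (q - 2)*(q^2 + 7*q + 12) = (q - 2)*(q + 4)*(q + 3)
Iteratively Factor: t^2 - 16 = (t - 4)*(t + 4)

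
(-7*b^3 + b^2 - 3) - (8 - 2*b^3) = -5*b^3 + b^2 - 11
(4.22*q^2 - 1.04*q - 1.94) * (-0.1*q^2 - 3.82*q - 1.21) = -0.422*q^4 - 16.0164*q^3 - 0.9394*q^2 + 8.6692*q + 2.3474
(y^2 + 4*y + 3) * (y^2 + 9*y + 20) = y^4 + 13*y^3 + 59*y^2 + 107*y + 60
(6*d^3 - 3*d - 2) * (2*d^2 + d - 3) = 12*d^5 + 6*d^4 - 24*d^3 - 7*d^2 + 7*d + 6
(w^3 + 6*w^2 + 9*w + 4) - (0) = w^3 + 6*w^2 + 9*w + 4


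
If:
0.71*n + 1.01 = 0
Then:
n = -1.42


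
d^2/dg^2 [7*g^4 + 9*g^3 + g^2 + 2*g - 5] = 84*g^2 + 54*g + 2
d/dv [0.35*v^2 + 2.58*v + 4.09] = 0.7*v + 2.58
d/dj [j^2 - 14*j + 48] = 2*j - 14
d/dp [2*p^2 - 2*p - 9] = 4*p - 2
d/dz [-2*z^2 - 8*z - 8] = -4*z - 8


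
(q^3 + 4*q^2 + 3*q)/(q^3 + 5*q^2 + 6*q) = (q + 1)/(q + 2)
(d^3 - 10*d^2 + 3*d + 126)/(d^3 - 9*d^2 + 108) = (d - 7)/(d - 6)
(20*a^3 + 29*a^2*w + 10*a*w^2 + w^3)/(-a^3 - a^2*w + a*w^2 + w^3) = (20*a^2 + 9*a*w + w^2)/(-a^2 + w^2)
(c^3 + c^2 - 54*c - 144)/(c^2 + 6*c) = c - 5 - 24/c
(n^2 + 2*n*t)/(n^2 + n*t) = (n + 2*t)/(n + t)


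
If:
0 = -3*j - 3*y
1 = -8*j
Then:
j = -1/8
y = 1/8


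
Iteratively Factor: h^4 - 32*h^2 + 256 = (h - 4)*(h^3 + 4*h^2 - 16*h - 64) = (h - 4)*(h + 4)*(h^2 - 16) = (h - 4)*(h + 4)^2*(h - 4)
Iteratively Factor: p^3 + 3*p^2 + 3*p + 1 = (p + 1)*(p^2 + 2*p + 1) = (p + 1)^2*(p + 1)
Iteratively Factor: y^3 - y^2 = (y)*(y^2 - y) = y^2*(y - 1)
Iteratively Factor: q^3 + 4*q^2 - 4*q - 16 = (q - 2)*(q^2 + 6*q + 8) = (q - 2)*(q + 2)*(q + 4)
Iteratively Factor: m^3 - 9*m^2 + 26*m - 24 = (m - 3)*(m^2 - 6*m + 8) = (m - 4)*(m - 3)*(m - 2)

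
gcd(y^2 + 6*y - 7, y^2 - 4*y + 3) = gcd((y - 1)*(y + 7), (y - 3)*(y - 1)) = y - 1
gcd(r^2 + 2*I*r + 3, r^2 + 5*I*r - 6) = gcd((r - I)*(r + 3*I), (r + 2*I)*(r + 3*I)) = r + 3*I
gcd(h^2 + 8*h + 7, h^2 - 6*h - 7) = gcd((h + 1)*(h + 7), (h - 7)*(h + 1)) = h + 1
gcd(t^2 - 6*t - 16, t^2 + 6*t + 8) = t + 2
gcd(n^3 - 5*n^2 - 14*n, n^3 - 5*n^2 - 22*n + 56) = n - 7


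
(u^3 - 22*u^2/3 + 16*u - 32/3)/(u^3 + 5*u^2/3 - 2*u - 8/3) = (u^2 - 6*u + 8)/(u^2 + 3*u + 2)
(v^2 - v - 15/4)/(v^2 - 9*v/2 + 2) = (4*v^2 - 4*v - 15)/(2*(2*v^2 - 9*v + 4))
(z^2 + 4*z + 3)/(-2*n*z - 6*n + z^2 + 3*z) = (z + 1)/(-2*n + z)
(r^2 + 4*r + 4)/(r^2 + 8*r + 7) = (r^2 + 4*r + 4)/(r^2 + 8*r + 7)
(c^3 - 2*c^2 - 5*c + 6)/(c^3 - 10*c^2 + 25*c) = (c^3 - 2*c^2 - 5*c + 6)/(c*(c^2 - 10*c + 25))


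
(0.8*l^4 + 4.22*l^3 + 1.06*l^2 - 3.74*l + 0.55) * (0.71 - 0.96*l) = -0.768*l^5 - 3.4832*l^4 + 1.9786*l^3 + 4.343*l^2 - 3.1834*l + 0.3905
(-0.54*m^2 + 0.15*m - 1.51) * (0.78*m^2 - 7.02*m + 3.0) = -0.4212*m^4 + 3.9078*m^3 - 3.8508*m^2 + 11.0502*m - 4.53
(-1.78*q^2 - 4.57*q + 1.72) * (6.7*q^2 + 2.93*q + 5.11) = -11.926*q^4 - 35.8344*q^3 - 10.9619*q^2 - 18.3131*q + 8.7892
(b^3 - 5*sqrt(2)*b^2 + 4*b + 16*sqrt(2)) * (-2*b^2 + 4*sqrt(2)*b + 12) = -2*b^5 + 14*sqrt(2)*b^4 - 36*b^3 - 76*sqrt(2)*b^2 + 176*b + 192*sqrt(2)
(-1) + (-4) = -5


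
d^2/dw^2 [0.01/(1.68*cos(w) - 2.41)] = (0.028224*sin(w)^2 - 0.040488*cos(w) + 0.028224)/(1.68*cos(w) - 2.41)^3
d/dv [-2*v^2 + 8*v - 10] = 8 - 4*v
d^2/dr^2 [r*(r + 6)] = 2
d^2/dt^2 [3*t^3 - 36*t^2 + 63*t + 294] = 18*t - 72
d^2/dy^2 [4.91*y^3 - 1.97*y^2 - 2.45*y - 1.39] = 29.46*y - 3.94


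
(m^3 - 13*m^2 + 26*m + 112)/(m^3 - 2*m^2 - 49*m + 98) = (m^2 - 6*m - 16)/(m^2 + 5*m - 14)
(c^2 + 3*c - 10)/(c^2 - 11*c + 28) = (c^2 + 3*c - 10)/(c^2 - 11*c + 28)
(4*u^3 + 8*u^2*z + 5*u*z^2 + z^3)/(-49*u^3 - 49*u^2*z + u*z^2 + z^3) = (4*u^2 + 4*u*z + z^2)/(-49*u^2 + z^2)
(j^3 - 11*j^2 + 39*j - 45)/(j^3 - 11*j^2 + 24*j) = (j^2 - 8*j + 15)/(j*(j - 8))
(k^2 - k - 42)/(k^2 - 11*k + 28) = (k + 6)/(k - 4)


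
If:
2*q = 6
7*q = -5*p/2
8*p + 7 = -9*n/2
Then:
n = 602/45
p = -42/5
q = 3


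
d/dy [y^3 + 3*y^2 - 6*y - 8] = 3*y^2 + 6*y - 6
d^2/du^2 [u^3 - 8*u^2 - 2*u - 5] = 6*u - 16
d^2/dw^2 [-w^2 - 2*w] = -2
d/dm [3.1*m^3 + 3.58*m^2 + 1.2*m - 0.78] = 9.3*m^2 + 7.16*m + 1.2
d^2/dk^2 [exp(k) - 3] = exp(k)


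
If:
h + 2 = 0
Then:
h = -2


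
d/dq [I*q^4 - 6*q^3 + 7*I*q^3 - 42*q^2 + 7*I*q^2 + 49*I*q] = 4*I*q^3 + q^2*(-18 + 21*I) + 14*q*(-6 + I) + 49*I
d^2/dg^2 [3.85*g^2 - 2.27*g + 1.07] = 7.70000000000000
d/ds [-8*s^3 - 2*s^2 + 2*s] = -24*s^2 - 4*s + 2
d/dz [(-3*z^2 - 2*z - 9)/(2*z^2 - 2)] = (z^2 + 12*z + 1)/(z^4 - 2*z^2 + 1)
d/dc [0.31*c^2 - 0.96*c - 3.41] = 0.62*c - 0.96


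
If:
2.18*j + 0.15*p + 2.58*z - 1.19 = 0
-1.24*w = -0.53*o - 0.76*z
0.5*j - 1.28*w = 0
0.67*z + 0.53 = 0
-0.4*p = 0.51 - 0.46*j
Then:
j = 1.45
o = 2.46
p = 0.40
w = 0.57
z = -0.79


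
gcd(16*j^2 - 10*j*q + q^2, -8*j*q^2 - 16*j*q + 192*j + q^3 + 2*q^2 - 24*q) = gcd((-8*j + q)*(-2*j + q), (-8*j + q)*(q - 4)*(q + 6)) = -8*j + q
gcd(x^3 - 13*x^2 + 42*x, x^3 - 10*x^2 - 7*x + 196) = x - 7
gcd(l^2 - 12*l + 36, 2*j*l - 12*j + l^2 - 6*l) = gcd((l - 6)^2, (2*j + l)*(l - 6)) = l - 6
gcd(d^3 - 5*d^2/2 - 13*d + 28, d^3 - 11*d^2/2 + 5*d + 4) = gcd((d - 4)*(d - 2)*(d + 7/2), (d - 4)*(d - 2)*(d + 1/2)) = d^2 - 6*d + 8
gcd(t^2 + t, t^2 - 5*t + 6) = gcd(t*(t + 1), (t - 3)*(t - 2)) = 1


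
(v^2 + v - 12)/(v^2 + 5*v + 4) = (v - 3)/(v + 1)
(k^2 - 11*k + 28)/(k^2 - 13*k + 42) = (k - 4)/(k - 6)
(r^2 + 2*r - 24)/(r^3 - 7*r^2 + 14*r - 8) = (r + 6)/(r^2 - 3*r + 2)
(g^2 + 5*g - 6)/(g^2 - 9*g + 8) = (g + 6)/(g - 8)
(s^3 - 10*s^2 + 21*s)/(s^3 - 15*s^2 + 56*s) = (s - 3)/(s - 8)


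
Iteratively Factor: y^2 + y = (y + 1)*(y)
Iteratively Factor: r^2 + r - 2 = (r - 1)*(r + 2)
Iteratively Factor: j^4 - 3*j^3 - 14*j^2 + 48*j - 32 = (j - 2)*(j^3 - j^2 - 16*j + 16) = (j - 2)*(j + 4)*(j^2 - 5*j + 4) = (j - 2)*(j - 1)*(j + 4)*(j - 4)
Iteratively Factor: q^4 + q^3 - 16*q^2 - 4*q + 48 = (q - 2)*(q^3 + 3*q^2 - 10*q - 24) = (q - 2)*(q + 4)*(q^2 - q - 6) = (q - 2)*(q + 2)*(q + 4)*(q - 3)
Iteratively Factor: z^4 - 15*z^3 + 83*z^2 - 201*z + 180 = (z - 3)*(z^3 - 12*z^2 + 47*z - 60) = (z - 3)^2*(z^2 - 9*z + 20) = (z - 5)*(z - 3)^2*(z - 4)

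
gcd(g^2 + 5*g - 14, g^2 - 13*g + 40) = 1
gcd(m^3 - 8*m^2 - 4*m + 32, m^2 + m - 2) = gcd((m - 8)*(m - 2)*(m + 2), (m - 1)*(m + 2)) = m + 2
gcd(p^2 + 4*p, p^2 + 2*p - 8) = p + 4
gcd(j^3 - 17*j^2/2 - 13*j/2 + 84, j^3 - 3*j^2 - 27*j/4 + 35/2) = j - 7/2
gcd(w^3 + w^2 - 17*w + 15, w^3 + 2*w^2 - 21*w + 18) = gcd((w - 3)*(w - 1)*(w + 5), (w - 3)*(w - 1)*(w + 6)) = w^2 - 4*w + 3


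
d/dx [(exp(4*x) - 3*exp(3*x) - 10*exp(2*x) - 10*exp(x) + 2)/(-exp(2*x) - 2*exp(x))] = (-2*exp(5*x) - 3*exp(4*x) + 12*exp(3*x) + 10*exp(2*x) + 4*exp(x) + 4)*exp(-x)/(exp(2*x) + 4*exp(x) + 4)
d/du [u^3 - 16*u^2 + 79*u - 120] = 3*u^2 - 32*u + 79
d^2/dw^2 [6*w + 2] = 0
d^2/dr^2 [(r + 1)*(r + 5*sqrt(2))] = 2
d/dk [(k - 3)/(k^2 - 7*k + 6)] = (k^2 - 7*k - (k - 3)*(2*k - 7) + 6)/(k^2 - 7*k + 6)^2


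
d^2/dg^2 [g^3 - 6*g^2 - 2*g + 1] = 6*g - 12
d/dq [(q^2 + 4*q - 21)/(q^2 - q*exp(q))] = (2*q*(q + 2)*(q - exp(q)) + (q^2 + 4*q - 21)*(q*exp(q) - 2*q + exp(q)))/(q^2*(q - exp(q))^2)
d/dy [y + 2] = 1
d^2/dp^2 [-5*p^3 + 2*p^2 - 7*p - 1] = 4 - 30*p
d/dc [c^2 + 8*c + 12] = 2*c + 8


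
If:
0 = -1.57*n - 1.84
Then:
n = -1.17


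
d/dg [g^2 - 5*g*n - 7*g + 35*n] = 2*g - 5*n - 7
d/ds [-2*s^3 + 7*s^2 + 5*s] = -6*s^2 + 14*s + 5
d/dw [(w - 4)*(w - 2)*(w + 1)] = 3*w^2 - 10*w + 2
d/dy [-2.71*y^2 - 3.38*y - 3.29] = -5.42*y - 3.38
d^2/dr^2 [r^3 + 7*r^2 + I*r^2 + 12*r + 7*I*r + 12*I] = 6*r + 14 + 2*I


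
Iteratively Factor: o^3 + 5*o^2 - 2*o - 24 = (o + 4)*(o^2 + o - 6) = (o - 2)*(o + 4)*(o + 3)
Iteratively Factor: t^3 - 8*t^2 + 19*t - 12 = (t - 1)*(t^2 - 7*t + 12) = (t - 3)*(t - 1)*(t - 4)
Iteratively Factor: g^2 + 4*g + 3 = (g + 1)*(g + 3)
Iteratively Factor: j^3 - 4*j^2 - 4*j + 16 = (j + 2)*(j^2 - 6*j + 8) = (j - 4)*(j + 2)*(j - 2)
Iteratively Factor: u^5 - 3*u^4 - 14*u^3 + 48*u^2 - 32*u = (u + 4)*(u^4 - 7*u^3 + 14*u^2 - 8*u) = (u - 2)*(u + 4)*(u^3 - 5*u^2 + 4*u) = u*(u - 2)*(u + 4)*(u^2 - 5*u + 4) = u*(u - 2)*(u - 1)*(u + 4)*(u - 4)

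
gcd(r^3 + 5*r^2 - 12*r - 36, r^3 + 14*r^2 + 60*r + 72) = r^2 + 8*r + 12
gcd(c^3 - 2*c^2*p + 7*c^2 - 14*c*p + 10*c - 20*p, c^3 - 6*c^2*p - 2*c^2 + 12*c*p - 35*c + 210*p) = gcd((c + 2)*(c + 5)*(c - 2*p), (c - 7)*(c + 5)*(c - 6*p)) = c + 5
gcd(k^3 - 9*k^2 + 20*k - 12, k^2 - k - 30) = k - 6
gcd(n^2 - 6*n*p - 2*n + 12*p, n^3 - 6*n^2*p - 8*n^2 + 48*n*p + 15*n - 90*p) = -n + 6*p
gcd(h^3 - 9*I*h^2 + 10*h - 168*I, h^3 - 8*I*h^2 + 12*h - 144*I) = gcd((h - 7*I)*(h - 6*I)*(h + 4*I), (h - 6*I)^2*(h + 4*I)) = h^2 - 2*I*h + 24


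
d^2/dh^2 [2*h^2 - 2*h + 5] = 4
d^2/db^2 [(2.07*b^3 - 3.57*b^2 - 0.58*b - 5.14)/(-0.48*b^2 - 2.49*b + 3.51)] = (-8.88178419700125e-16*b^5 - 3.5527136788005e-15*b^4 - 40.90995*b^3 + 151.74351*b^2 - 110.29257*b + 179.16057)/(0.110592*b^6 + 1.721088*b^5 + 6.502032*b^4 - 9.73266299999999*b^3 - 47.546109*b^2 + 92.031147*b - 43.243551)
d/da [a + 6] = 1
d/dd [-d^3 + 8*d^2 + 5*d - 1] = -3*d^2 + 16*d + 5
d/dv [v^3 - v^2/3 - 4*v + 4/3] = 3*v^2 - 2*v/3 - 4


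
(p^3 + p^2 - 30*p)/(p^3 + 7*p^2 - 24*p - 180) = p/(p + 6)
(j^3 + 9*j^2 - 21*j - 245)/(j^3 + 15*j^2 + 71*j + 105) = (j^2 + 2*j - 35)/(j^2 + 8*j + 15)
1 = 1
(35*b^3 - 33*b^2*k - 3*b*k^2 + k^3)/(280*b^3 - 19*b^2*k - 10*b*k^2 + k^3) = (b - k)/(8*b - k)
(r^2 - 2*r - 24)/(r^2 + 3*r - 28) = (r^2 - 2*r - 24)/(r^2 + 3*r - 28)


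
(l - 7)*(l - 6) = l^2 - 13*l + 42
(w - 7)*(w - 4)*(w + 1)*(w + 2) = w^4 - 8*w^3 - 3*w^2 + 62*w + 56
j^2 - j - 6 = (j - 3)*(j + 2)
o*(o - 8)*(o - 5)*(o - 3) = o^4 - 16*o^3 + 79*o^2 - 120*o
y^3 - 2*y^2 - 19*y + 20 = (y - 5)*(y - 1)*(y + 4)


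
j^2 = j^2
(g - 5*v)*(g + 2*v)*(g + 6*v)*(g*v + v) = g^4*v + 3*g^3*v^2 + g^3*v - 28*g^2*v^3 + 3*g^2*v^2 - 60*g*v^4 - 28*g*v^3 - 60*v^4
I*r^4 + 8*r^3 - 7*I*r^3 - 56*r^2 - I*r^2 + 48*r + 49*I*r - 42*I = (r - 6)*(r - 1)*(r - 7*I)*(I*r + 1)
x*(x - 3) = x^2 - 3*x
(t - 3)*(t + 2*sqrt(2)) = t^2 - 3*t + 2*sqrt(2)*t - 6*sqrt(2)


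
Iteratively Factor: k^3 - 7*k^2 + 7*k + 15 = (k - 3)*(k^2 - 4*k - 5) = (k - 3)*(k + 1)*(k - 5)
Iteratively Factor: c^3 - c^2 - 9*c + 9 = (c + 3)*(c^2 - 4*c + 3) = (c - 1)*(c + 3)*(c - 3)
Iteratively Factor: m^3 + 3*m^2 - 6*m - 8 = (m - 2)*(m^2 + 5*m + 4) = (m - 2)*(m + 4)*(m + 1)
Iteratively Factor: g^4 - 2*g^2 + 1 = (g + 1)*(g^3 - g^2 - g + 1) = (g - 1)*(g + 1)*(g^2 - 1) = (g - 1)*(g + 1)^2*(g - 1)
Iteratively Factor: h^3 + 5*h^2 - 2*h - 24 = (h + 4)*(h^2 + h - 6) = (h - 2)*(h + 4)*(h + 3)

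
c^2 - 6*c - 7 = (c - 7)*(c + 1)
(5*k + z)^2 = 25*k^2 + 10*k*z + z^2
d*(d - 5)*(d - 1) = d^3 - 6*d^2 + 5*d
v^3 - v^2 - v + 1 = (v - 1)^2*(v + 1)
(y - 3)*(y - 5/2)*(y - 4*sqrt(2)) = y^3 - 4*sqrt(2)*y^2 - 11*y^2/2 + 15*y/2 + 22*sqrt(2)*y - 30*sqrt(2)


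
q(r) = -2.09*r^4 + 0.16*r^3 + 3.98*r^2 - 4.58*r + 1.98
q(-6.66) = -3950.15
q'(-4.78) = 881.38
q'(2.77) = -156.53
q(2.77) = -99.81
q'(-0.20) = -6.09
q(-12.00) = -42984.66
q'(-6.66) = 2433.31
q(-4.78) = -993.75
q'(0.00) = -4.58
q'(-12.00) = 14415.10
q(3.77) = -372.34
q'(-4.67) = 820.16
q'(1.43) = -16.66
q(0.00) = 1.98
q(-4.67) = -900.19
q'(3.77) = -415.70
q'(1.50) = -19.78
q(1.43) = -4.70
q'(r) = -8.36*r^3 + 0.48*r^2 + 7.96*r - 4.58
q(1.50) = -5.98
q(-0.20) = 3.05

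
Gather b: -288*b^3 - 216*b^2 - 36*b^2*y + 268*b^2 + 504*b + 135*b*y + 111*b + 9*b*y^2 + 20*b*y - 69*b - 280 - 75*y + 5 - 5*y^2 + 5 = -288*b^3 + b^2*(52 - 36*y) + b*(9*y^2 + 155*y + 546) - 5*y^2 - 75*y - 270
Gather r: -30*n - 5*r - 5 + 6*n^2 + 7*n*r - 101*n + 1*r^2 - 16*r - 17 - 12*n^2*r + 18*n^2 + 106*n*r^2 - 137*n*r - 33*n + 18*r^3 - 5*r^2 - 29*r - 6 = 24*n^2 - 164*n + 18*r^3 + r^2*(106*n - 4) + r*(-12*n^2 - 130*n - 50) - 28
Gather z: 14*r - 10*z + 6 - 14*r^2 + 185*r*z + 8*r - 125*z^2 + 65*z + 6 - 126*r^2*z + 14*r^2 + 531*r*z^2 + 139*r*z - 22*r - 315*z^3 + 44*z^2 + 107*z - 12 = -315*z^3 + z^2*(531*r - 81) + z*(-126*r^2 + 324*r + 162)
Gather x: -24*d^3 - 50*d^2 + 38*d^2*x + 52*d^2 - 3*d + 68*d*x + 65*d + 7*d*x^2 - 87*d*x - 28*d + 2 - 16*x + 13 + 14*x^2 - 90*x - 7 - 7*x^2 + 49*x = -24*d^3 + 2*d^2 + 34*d + x^2*(7*d + 7) + x*(38*d^2 - 19*d - 57) + 8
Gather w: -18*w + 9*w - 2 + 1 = -9*w - 1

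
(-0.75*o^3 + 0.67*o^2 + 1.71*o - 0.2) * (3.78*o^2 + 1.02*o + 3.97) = -2.835*o^5 + 1.7676*o^4 + 4.1697*o^3 + 3.6481*o^2 + 6.5847*o - 0.794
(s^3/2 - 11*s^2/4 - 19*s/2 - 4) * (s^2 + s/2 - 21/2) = s^5/2 - 5*s^4/2 - 129*s^3/8 + 161*s^2/8 + 391*s/4 + 42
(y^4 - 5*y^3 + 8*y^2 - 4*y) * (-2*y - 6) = -2*y^5 + 4*y^4 + 14*y^3 - 40*y^2 + 24*y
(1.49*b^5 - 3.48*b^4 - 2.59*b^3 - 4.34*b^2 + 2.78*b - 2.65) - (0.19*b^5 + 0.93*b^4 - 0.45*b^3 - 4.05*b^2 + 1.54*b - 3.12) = 1.3*b^5 - 4.41*b^4 - 2.14*b^3 - 0.29*b^2 + 1.24*b + 0.47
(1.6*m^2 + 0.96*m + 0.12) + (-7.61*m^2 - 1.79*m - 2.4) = -6.01*m^2 - 0.83*m - 2.28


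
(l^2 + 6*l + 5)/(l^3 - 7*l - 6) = (l + 5)/(l^2 - l - 6)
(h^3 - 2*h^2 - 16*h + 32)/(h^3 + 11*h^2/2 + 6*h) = 2*(h^2 - 6*h + 8)/(h*(2*h + 3))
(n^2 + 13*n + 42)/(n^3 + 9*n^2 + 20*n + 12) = (n + 7)/(n^2 + 3*n + 2)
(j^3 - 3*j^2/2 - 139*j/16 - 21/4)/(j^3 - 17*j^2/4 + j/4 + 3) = (j + 7/4)/(j - 1)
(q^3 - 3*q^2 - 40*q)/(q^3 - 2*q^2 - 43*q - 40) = q/(q + 1)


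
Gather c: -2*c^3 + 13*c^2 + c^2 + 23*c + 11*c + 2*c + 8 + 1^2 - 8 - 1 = -2*c^3 + 14*c^2 + 36*c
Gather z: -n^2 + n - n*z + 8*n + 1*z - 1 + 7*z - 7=-n^2 + 9*n + z*(8 - n) - 8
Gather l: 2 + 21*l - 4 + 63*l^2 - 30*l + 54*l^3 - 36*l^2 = 54*l^3 + 27*l^2 - 9*l - 2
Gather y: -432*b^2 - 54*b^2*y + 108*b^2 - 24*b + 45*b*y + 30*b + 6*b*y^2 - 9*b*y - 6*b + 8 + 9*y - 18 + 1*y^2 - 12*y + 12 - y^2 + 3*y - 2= -324*b^2 + 6*b*y^2 + y*(-54*b^2 + 36*b)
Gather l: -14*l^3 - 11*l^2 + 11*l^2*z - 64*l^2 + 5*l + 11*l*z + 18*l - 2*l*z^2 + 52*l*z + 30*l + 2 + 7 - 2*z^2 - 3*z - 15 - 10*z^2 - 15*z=-14*l^3 + l^2*(11*z - 75) + l*(-2*z^2 + 63*z + 53) - 12*z^2 - 18*z - 6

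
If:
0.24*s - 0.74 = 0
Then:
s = 3.08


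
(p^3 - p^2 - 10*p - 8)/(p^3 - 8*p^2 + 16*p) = (p^2 + 3*p + 2)/(p*(p - 4))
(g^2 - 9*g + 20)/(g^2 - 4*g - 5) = (g - 4)/(g + 1)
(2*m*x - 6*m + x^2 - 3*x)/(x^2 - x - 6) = (2*m + x)/(x + 2)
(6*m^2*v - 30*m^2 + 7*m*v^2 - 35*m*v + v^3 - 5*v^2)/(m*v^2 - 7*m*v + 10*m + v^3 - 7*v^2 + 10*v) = (6*m + v)/(v - 2)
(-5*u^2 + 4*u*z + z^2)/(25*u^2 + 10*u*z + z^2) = (-u + z)/(5*u + z)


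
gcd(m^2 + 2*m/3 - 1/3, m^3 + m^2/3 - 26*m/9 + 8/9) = m - 1/3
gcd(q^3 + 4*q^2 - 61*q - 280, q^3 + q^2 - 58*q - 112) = q^2 - q - 56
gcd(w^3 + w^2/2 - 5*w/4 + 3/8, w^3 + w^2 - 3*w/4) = w^2 + w - 3/4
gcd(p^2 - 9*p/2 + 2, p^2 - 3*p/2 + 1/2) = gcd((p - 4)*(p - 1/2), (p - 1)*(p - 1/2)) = p - 1/2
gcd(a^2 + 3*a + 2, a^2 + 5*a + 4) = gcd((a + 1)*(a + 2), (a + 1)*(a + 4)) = a + 1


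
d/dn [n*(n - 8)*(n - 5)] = 3*n^2 - 26*n + 40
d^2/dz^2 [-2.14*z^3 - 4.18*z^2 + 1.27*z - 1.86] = -12.84*z - 8.36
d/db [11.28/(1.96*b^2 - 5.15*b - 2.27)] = (58.092 - 44.2176*b)/(-1.96*b^2 + 5.15*b + 2.27)^2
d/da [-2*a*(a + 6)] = -4*a - 12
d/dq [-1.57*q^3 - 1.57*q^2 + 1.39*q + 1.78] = -4.71*q^2 - 3.14*q + 1.39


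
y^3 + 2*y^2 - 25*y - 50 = (y - 5)*(y + 2)*(y + 5)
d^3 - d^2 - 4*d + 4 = (d - 2)*(d - 1)*(d + 2)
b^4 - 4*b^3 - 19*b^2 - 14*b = b*(b - 7)*(b + 1)*(b + 2)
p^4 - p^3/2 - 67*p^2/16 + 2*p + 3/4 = (p - 2)*(p - 3/4)*(p + 1/4)*(p + 2)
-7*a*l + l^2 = l*(-7*a + l)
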